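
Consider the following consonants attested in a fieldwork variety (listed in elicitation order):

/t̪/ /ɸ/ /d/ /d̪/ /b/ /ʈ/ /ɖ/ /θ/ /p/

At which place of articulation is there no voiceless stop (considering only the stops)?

alveolar

Voiceless: /p/ (bilabial), /t̪/ (dental), /ʈ/ (retroflex).
Voiced: /b/ (bilabial), /d̪/ (dental), /d/ (alveolar), /ɖ/ (retroflex).
Every place of articulation has a voiceless member except alveolar, where /t/ would be expected.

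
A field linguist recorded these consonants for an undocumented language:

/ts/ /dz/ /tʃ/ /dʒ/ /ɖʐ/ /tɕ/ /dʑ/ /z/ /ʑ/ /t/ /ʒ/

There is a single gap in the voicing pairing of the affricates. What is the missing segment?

/ʈʂ/

place of articulation  voiceless  voiced  
alveolar          ts        dz      
postalveolar      tʃ        dʒ      
retroflex         —         ɖʐ      
alveolo-palatal   tɕ        dʑ      
The retroflex row has no voiceless member, so the gap is the voiceless retroflex affricate /ʈʂ/.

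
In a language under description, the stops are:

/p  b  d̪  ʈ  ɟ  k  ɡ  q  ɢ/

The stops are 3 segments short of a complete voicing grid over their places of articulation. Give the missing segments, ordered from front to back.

bilabial: voiceless /p/, voiced /b/.
dental: voiceless —, voiced /d̪/.
retroflex: voiceless /ʈ/, voiced —.
palatal: voiceless —, voiced /ɟ/.
velar: voiceless /k/, voiced /ɡ/.
uvular: voiceless /q/, voiced /ɢ/.
Gaps, from front to back: dental lacks voiceless (/t̪/); retroflex lacks voiced (/ɖ/); palatal lacks voiceless (/c/).

/t̪/, /ɖ/, /c/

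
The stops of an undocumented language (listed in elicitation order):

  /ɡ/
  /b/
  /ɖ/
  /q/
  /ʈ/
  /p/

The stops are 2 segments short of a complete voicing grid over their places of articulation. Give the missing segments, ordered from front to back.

/k/, /ɢ/

bilabial: voiceless /p/, voiced /b/.
retroflex: voiceless /ʈ/, voiced /ɖ/.
velar: voiceless —, voiced /ɡ/.
uvular: voiceless /q/, voiced —.
Gaps, from front to back: velar lacks voiceless (/k/); uvular lacks voiced (/ɢ/).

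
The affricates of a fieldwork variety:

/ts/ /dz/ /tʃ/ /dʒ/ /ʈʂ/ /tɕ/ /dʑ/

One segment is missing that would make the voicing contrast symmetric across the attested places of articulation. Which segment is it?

/ɖʐ/

alveolar: voiceless /ts/, voiced /dz/.
postalveolar: voiceless /tʃ/, voiced /dʒ/.
retroflex: voiceless /ʈʂ/, voiced —.
alveolo-palatal: voiceless /tɕ/, voiced /dʑ/.
The retroflex row has no voiced member, so the gap is the voiced retroflex affricate /ɖʐ/.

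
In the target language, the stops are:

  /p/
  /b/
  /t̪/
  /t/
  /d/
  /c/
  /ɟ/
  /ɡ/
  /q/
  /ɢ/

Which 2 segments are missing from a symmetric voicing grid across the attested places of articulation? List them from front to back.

/d̪/, /k/

place of articulation  voiceless  voiced  
bilabial          p         b       
dental            t̪        —       
alveolar          t         d       
palatal           c         ɟ       
velar             —         ɡ       
uvular            q         ɢ       
Gaps, from front to back: dental lacks voiced (/d̪/); velar lacks voiceless (/k/).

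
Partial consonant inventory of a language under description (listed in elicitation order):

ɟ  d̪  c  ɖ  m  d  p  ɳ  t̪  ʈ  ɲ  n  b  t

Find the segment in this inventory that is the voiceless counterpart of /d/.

/d/ is a voiced alveolar stop.
The voiceless counterpart is a voiceless alveolar stop — in this inventory, /t/.

/t/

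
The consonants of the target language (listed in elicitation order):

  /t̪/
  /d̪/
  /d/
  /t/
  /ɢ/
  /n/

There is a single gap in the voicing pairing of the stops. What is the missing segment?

place of articulation  voiceless  voiced  
dental            t̪        d̪      
alveolar          t         d       
uvular            —         ɢ       
The uvular row has no voiceless member, so the gap is the voiceless uvular stop /q/.

/q/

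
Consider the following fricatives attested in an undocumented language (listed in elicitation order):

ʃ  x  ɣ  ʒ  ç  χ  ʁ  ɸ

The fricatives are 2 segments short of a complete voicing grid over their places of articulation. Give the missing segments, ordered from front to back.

place of articulation  voiceless  voiced  
bilabial          ɸ         —       
postalveolar      ʃ         ʒ       
palatal           ç         —       
velar             x         ɣ       
uvular            χ         ʁ       
Gaps, from front to back: bilabial lacks voiced (/β/); palatal lacks voiced (/ʝ/).

/β/, /ʝ/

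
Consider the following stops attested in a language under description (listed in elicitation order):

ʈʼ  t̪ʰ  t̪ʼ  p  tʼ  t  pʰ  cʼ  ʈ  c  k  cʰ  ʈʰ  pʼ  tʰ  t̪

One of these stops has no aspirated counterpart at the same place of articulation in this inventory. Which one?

Bilabial: /p/ ~ /pʰ/ ~ /pʼ/
Dental: /t̪/ ~ /t̪ʰ/ ~ /t̪ʼ/
Alveolar: /t/ ~ /tʰ/ ~ /tʼ/
Retroflex: /ʈ/ ~ /ʈʰ/ ~ /ʈʼ/
Palatal: /c/ ~ /cʰ/ ~ /cʼ/
Velar: only /k/ (plain); no aspirated partner.
So /k/ is the unpaired segment.

/k/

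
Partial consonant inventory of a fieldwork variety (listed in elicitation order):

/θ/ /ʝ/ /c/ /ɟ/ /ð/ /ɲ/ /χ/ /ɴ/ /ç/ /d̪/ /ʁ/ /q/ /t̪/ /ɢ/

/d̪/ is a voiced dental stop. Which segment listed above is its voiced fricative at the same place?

The voiced fricative at the same place is a voiced dental fricative — in this inventory, /ð/.

/ð/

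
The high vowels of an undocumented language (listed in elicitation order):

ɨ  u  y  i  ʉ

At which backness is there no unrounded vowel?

back

Unrounded: /i/ (front), /ɨ/ (central).
Rounded: /y/ (front), /ʉ/ (central), /u/ (back).
Every backness has an unrounded member except back, where /ɯ/ would be expected.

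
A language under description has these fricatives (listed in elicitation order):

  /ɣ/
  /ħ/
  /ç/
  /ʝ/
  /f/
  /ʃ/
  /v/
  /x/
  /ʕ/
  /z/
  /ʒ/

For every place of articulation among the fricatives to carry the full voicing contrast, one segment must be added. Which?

place of articulation  voiceless  voiced  
labiodental       f         v       
alveolar          —         z       
postalveolar      ʃ         ʒ       
palatal           ç         ʝ       
velar             x         ɣ       
pharyngeal        ħ         ʕ       
The alveolar row has no voiceless member, so the gap is the voiceless alveolar fricative /s/.

/s/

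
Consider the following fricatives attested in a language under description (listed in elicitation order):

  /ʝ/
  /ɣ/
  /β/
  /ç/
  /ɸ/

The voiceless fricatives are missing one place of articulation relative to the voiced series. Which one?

place of articulation  voiceless  voiced  
bilabial          ɸ         β       
palatal           ç         ʝ       
velar             —         ɣ       
Every place of articulation has a voiceless member except velar, where /x/ would be expected.

velar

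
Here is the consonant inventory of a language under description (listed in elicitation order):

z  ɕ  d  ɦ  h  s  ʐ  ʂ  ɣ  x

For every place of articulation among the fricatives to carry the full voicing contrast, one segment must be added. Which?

/ʑ/

place of articulation  voiceless  voiced  
alveolar          s         z       
retroflex         ʂ         ʐ       
alveolo-palatal   ɕ         —       
velar             x         ɣ       
glottal           h         ɦ       
The alveolo-palatal row has no voiced member, so the gap is the voiced alveolo-palatal fricative /ʑ/.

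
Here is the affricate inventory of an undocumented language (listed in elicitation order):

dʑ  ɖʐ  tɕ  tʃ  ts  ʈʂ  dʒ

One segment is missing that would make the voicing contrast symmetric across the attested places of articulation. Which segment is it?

place of articulation  voiceless  voiced  
alveolar          ts        —       
postalveolar      tʃ        dʒ      
retroflex         ʈʂ        ɖʐ      
alveolo-palatal   tɕ        dʑ      
The alveolar row has no voiced member, so the gap is the voiced alveolar affricate /dz/.

/dz/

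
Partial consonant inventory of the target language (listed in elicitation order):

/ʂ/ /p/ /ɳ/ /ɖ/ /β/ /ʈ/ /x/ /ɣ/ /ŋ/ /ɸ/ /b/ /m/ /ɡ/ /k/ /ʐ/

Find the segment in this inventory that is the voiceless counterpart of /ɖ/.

/ʈ/

/ɖ/ is a voiced retroflex stop.
The voiceless counterpart is a voiceless retroflex stop — in this inventory, /ʈ/.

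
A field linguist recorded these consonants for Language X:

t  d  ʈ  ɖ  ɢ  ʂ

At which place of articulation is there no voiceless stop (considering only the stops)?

alveolar: voiceless /t/, voiced /d/.
retroflex: voiceless /ʈ/, voiced /ɖ/.
uvular: voiceless —, voiced /ɢ/.
Every place of articulation has a voiceless member except uvular, where /q/ would be expected.

uvular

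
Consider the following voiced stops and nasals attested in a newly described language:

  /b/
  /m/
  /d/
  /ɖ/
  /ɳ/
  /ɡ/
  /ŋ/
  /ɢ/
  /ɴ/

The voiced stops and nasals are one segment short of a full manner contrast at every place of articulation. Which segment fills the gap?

/n/

bilabial: oral stop /b/, nasal /m/.
alveolar: oral stop /d/, nasal —.
retroflex: oral stop /ɖ/, nasal /ɳ/.
velar: oral stop /ɡ/, nasal /ŋ/.
uvular: oral stop /ɢ/, nasal /ɴ/.
The alveolar row has no nasal member, so the gap is the alveolar nasal /n/.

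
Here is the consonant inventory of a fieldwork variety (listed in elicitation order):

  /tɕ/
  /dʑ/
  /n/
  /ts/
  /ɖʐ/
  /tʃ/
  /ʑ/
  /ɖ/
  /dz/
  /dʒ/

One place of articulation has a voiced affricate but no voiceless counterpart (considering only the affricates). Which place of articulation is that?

place of articulation  voiceless  voiced  
alveolar          ts        dz      
postalveolar      tʃ        dʒ      
retroflex         —         ɖʐ      
alveolo-palatal   tɕ        dʑ      
Every place of articulation has a voiceless member except retroflex, where /ʈʂ/ would be expected.

retroflex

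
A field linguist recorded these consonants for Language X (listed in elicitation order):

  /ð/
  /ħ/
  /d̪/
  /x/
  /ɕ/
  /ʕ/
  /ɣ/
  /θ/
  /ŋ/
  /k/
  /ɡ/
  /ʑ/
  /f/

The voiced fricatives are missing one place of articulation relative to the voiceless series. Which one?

Voiceless: /f/ (labiodental), /θ/ (dental), /ɕ/ (alveolo-palatal), /x/ (velar), /ħ/ (pharyngeal).
Voiced: /ð/ (dental), /ʑ/ (alveolo-palatal), /ɣ/ (velar), /ʕ/ (pharyngeal).
Every place of articulation has a voiced member except labiodental, where /v/ would be expected.

labiodental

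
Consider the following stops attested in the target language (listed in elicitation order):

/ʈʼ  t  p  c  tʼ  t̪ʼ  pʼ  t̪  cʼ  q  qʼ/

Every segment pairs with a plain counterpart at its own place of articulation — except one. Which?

Bilabial: /p/ ~ /pʼ/
Dental: /t̪/ ~ /t̪ʼ/
Alveolar: /t/ ~ /tʼ/
Palatal: /c/ ~ /cʼ/
Uvular: /q/ ~ /qʼ/
Retroflex: only /ʈʼ/ (ejective); no plain partner.
So /ʈʼ/ is the unpaired segment.

/ʈʼ/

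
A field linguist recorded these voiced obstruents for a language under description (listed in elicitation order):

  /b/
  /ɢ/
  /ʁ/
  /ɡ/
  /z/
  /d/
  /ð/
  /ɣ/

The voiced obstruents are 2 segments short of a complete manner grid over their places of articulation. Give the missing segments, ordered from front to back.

/β/, /d̪/

bilabial: stop /b/, fricative —.
dental: stop —, fricative /ð/.
alveolar: stop /d/, fricative /z/.
velar: stop /ɡ/, fricative /ɣ/.
uvular: stop /ɢ/, fricative /ʁ/.
Gaps, from front to back: bilabial lacks fricative (/β/); dental lacks stop (/d̪/).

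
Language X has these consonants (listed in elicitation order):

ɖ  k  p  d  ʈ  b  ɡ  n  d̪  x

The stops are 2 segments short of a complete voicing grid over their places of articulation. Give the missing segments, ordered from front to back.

/t̪/, /t/

place of articulation  voiceless  voiced  
bilabial          p         b       
dental            —         d̪      
alveolar          —         d       
retroflex         ʈ         ɖ       
velar             k         ɡ       
Gaps, from front to back: dental lacks voiceless (/t̪/); alveolar lacks voiceless (/t/).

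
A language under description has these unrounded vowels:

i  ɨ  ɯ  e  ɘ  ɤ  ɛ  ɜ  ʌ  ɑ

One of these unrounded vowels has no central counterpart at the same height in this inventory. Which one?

/ɑ/

High: /i/ ~ /ɨ/ ~ /ɯ/
High-mid: /e/ ~ /ɘ/ ~ /ɤ/
Low-mid: /ɛ/ ~ /ɜ/ ~ /ʌ/
Low: only /ɑ/ (back); no central partner.
So /ɑ/ is the unpaired segment.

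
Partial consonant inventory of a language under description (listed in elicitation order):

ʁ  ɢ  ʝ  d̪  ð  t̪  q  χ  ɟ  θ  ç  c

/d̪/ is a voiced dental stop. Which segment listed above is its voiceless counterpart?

/t̪/

The voiceless counterpart is a voiceless dental stop — in this inventory, /t̪/.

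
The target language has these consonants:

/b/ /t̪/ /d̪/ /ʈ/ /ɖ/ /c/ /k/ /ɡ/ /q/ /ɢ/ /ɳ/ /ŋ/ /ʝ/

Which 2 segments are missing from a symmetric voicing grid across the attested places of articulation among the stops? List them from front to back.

/p/, /ɟ/

place of articulation  voiceless  voiced  
bilabial          —         b       
dental            t̪        d̪      
retroflex         ʈ         ɖ       
palatal           c         —       
velar             k         ɡ       
uvular            q         ɢ       
Gaps, from front to back: bilabial lacks voiceless (/p/); palatal lacks voiced (/ɟ/).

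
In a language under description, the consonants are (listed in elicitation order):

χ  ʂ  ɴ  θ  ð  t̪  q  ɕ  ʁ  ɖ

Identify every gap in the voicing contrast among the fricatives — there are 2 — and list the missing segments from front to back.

/ʐ/, /ʑ/

dental: voiceless /θ/, voiced /ð/.
retroflex: voiceless /ʂ/, voiced —.
alveolo-palatal: voiceless /ɕ/, voiced —.
uvular: voiceless /χ/, voiced /ʁ/.
Gaps, from front to back: retroflex lacks voiced (/ʐ/); alveolo-palatal lacks voiced (/ʑ/).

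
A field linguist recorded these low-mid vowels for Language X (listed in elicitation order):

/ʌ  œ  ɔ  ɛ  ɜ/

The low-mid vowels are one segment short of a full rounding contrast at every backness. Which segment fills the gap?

/ɞ/

Unrounded: /ɛ/ (front), /ɜ/ (central), /ʌ/ (back).
Rounded: /œ/ (front), /ɔ/ (back).
The central row has no rounded member, so the gap is the central rounded vowel /ɞ/.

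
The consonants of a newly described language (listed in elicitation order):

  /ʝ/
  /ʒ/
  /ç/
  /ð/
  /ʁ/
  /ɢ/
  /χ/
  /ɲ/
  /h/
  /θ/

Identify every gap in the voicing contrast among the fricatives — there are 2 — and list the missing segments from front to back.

/ʃ/, /ɦ/

place of articulation  voiceless  voiced  
dental            θ         ð       
postalveolar      —         ʒ       
palatal           ç         ʝ       
uvular            χ         ʁ       
glottal           h         —       
Gaps, from front to back: postalveolar lacks voiceless (/ʃ/); glottal lacks voiced (/ɦ/).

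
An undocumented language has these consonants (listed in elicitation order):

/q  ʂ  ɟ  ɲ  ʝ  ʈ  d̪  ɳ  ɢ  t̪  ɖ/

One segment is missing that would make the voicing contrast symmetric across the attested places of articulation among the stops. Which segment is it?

/c/

place of articulation  voiceless  voiced  
dental            t̪        d̪      
retroflex         ʈ         ɖ       
palatal           —         ɟ       
uvular            q         ɢ       
The palatal row has no voiceless member, so the gap is the voiceless palatal stop /c/.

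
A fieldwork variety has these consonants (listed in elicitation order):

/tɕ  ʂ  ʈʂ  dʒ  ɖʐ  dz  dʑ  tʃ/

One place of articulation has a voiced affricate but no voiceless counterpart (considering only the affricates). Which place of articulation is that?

alveolar

Voiceless: /tʃ/ (postalveolar), /ʈʂ/ (retroflex), /tɕ/ (alveolo-palatal).
Voiced: /dz/ (alveolar), /dʒ/ (postalveolar), /ɖʐ/ (retroflex), /dʑ/ (alveolo-palatal).
Every place of articulation has a voiceless member except alveolar, where /ts/ would be expected.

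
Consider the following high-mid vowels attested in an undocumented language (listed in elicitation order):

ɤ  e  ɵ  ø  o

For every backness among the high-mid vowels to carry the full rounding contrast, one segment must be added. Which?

Unrounded: /e/ (front), /ɤ/ (back).
Rounded: /ø/ (front), /ɵ/ (central), /o/ (back).
The central row has no unrounded member, so the gap is the central unrounded vowel /ɘ/.

/ɘ/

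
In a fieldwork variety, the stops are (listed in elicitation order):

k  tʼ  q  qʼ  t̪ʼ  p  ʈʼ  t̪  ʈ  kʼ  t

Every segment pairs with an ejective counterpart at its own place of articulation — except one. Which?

/p/

Dental: /t̪/ ~ /t̪ʼ/
Alveolar: /t/ ~ /tʼ/
Retroflex: /ʈ/ ~ /ʈʼ/
Velar: /k/ ~ /kʼ/
Uvular: /q/ ~ /qʼ/
Bilabial: only /p/ (plain); no ejective partner.
So /p/ is the unpaired segment.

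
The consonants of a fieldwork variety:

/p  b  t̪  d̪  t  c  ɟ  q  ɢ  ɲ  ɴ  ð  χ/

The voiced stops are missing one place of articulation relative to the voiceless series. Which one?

alveolar

Voiceless: /p/ (bilabial), /t̪/ (dental), /t/ (alveolar), /c/ (palatal), /q/ (uvular).
Voiced: /b/ (bilabial), /d̪/ (dental), /ɟ/ (palatal), /ɢ/ (uvular).
Every place of articulation has a voiced member except alveolar, where /d/ would be expected.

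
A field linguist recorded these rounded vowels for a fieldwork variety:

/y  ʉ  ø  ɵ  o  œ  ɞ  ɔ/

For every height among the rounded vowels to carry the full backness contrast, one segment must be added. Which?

/u/

height            front     central   back    
high              y         ʉ         —       
high-mid          ø         ɵ         o       
low-mid           œ         ɞ         ɔ       
The high row has no back member, so the gap is the high back rounded vowel /u/.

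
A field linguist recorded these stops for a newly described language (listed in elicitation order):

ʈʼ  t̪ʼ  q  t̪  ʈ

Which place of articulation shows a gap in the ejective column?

uvular

place of articulation  plain     ejective
dental            t̪        t̪ʼ     
retroflex         ʈ         ʈʼ      
uvular            q         —       
Every place of articulation has an ejective member except uvular, where /qʼ/ would be expected.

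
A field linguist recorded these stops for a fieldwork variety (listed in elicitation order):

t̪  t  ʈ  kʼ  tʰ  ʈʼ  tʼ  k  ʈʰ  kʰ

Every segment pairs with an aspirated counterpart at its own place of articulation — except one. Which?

/t̪/

Alveolar: /t/ ~ /tʰ/ ~ /tʼ/
Retroflex: /ʈ/ ~ /ʈʰ/ ~ /ʈʼ/
Velar: /k/ ~ /kʰ/ ~ /kʼ/
Dental: only /t̪/ (plain); no aspirated partner.
So /t̪/ is the unpaired segment.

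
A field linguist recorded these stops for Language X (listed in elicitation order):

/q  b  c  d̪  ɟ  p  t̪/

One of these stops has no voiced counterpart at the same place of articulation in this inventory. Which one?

Bilabial: /p/ ~ /b/
Dental: /t̪/ ~ /d̪/
Palatal: /c/ ~ /ɟ/
Uvular: only /q/ (voiceless); no voiced partner.
So /q/ is the unpaired segment.

/q/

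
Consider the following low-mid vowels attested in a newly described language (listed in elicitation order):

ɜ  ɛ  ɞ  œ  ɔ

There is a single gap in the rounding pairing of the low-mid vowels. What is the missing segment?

front: unrounded /ɛ/, rounded /œ/.
central: unrounded /ɜ/, rounded /ɞ/.
back: unrounded —, rounded /ɔ/.
The back row has no unrounded member, so the gap is the back unrounded vowel /ʌ/.

/ʌ/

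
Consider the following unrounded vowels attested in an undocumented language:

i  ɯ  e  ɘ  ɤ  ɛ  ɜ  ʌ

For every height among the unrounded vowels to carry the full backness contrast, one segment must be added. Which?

/ɨ/

high: front /i/, central —, back /ɯ/.
high-mid: front /e/, central /ɘ/, back /ɤ/.
low-mid: front /ɛ/, central /ɜ/, back /ʌ/.
The high row has no central member, so the gap is the high central unrounded vowel /ɨ/.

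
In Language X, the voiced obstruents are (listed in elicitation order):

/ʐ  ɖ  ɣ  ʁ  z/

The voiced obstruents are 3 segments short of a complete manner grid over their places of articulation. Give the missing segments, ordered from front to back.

alveolar: stop —, fricative /z/.
retroflex: stop /ɖ/, fricative /ʐ/.
velar: stop —, fricative /ɣ/.
uvular: stop —, fricative /ʁ/.
Gaps, from front to back: alveolar lacks stop (/d/); velar lacks stop (/ɡ/); uvular lacks stop (/ɢ/).

/d/, /ɡ/, /ɢ/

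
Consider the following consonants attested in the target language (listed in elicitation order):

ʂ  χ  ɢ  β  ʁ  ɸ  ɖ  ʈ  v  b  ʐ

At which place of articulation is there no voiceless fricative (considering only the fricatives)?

labiodental

bilabial: voiceless /ɸ/, voiced /β/.
labiodental: voiceless —, voiced /v/.
retroflex: voiceless /ʂ/, voiced /ʐ/.
uvular: voiceless /χ/, voiced /ʁ/.
Every place of articulation has a voiceless member except labiodental, where /f/ would be expected.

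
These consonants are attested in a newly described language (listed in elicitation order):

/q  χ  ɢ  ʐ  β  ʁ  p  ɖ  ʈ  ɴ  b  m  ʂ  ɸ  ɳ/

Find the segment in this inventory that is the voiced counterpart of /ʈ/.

/ɖ/

/ʈ/ is a voiceless retroflex stop.
The voiced counterpart is a voiced retroflex stop — in this inventory, /ɖ/.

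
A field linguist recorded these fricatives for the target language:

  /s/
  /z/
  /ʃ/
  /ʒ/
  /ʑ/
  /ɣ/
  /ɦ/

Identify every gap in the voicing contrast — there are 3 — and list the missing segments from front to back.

/ɕ/, /x/, /h/

place of articulation  voiceless  voiced  
alveolar          s         z       
postalveolar      ʃ         ʒ       
alveolo-palatal   —         ʑ       
velar             —         ɣ       
glottal           —         ɦ       
Gaps, from front to back: alveolo-palatal lacks voiceless (/ɕ/); velar lacks voiceless (/x/); glottal lacks voiceless (/h/).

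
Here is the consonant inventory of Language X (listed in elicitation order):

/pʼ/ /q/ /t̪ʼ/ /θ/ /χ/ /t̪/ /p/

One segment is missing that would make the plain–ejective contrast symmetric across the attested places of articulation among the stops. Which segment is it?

/qʼ/

place of articulation  plain     ejective
bilabial          p         pʼ      
dental            t̪        t̪ʼ     
uvular            q         —       
The uvular row has no ejective member, so the gap is the ejective uvular stop /qʼ/.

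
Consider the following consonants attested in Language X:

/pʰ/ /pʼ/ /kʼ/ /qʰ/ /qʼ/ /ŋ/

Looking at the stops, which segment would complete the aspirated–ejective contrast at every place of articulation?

/kʰ/

place of articulation  aspirated  ejective
bilabial          pʰ        pʼ      
velar             —         kʼ      
uvular            qʰ        qʼ      
The velar row has no aspirated member, so the gap is the aspirated velar stop /kʰ/.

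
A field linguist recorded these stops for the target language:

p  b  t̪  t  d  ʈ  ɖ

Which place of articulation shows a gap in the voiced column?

dental

bilabial: voiceless /p/, voiced /b/.
dental: voiceless /t̪/, voiced —.
alveolar: voiceless /t/, voiced /d/.
retroflex: voiceless /ʈ/, voiced /ɖ/.
Every place of articulation has a voiced member except dental, where /d̪/ would be expected.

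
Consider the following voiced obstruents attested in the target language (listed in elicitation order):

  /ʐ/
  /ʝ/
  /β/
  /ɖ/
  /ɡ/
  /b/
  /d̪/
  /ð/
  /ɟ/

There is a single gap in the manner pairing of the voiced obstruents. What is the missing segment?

/ɣ/

place of articulation  stop      fricative
bilabial          b         β       
dental            d̪        ð       
retroflex         ɖ         ʐ       
palatal           ɟ         ʝ       
velar             ɡ         —       
The velar row has no fricative member, so the gap is the velar fricative /ɣ/.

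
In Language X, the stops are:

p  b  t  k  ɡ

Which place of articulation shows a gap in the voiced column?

bilabial: voiceless /p/, voiced /b/.
alveolar: voiceless /t/, voiced —.
velar: voiceless /k/, voiced /ɡ/.
Every place of articulation has a voiced member except alveolar, where /d/ would be expected.

alveolar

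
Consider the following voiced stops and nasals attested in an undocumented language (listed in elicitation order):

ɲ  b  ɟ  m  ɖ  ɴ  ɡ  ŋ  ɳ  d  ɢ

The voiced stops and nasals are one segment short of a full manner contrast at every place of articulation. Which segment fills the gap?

/n/

place of articulation  oral stop  nasal   
bilabial          b         m       
alveolar          d         —       
retroflex         ɖ         ɳ       
palatal           ɟ         ɲ       
velar             ɡ         ŋ       
uvular            ɢ         ɴ       
The alveolar row has no nasal member, so the gap is the alveolar nasal /n/.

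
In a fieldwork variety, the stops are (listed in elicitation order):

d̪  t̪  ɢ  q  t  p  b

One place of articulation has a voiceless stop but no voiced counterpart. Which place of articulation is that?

bilabial: voiceless /p/, voiced /b/.
dental: voiceless /t̪/, voiced /d̪/.
alveolar: voiceless /t/, voiced —.
uvular: voiceless /q/, voiced /ɢ/.
Every place of articulation has a voiced member except alveolar, where /d/ would be expected.

alveolar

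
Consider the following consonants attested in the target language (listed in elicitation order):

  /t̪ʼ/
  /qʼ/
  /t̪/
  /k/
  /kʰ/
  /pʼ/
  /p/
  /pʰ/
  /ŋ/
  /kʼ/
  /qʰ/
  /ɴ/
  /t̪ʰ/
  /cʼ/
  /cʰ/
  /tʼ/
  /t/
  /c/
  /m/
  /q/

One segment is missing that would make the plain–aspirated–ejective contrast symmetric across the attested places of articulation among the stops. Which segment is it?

/tʰ/

place of articulation  plain     aspirated  ejective
bilabial          p         pʰ        pʼ      
dental            t̪        t̪ʰ       t̪ʼ     
alveolar          t         —         tʼ      
palatal           c         cʰ        cʼ      
velar             k         kʰ        kʼ      
uvular            q         qʰ        qʼ      
The alveolar row has no aspirated member, so the gap is the aspirated alveolar stop /tʰ/.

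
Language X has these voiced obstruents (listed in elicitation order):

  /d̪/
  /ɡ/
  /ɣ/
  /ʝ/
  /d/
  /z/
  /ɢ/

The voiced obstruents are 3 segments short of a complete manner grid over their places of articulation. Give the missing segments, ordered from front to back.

/ð/, /ɟ/, /ʁ/

Stop: /d̪/ (dental), /d/ (alveolar), /ɡ/ (velar), /ɢ/ (uvular).
Fricative: /z/ (alveolar), /ʝ/ (palatal), /ɣ/ (velar).
Gaps, from front to back: dental lacks fricative (/ð/); palatal lacks stop (/ɟ/); uvular lacks fricative (/ʁ/).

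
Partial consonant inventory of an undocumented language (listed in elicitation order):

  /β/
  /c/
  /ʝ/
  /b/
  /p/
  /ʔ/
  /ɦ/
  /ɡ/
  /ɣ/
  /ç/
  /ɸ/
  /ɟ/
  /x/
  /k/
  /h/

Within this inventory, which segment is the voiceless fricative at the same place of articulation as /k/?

/x/

/k/ is a voiceless velar stop.
The voiceless fricative at the same place is a voiceless velar fricative — in this inventory, /x/.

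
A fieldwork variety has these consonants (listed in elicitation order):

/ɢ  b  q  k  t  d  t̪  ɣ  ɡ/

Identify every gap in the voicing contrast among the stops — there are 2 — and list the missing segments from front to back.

/p/, /d̪/

Voiceless: /t̪/ (dental), /t/ (alveolar), /k/ (velar), /q/ (uvular).
Voiced: /b/ (bilabial), /d/ (alveolar), /ɡ/ (velar), /ɢ/ (uvular).
Gaps, from front to back: bilabial lacks voiceless (/p/); dental lacks voiced (/d̪/).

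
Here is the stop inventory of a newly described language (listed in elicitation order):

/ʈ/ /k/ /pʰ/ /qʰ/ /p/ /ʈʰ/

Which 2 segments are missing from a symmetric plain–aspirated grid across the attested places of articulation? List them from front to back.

place of articulation  plain     aspirated
bilabial          p         pʰ      
retroflex         ʈ         ʈʰ      
velar             k         —       
uvular            —         qʰ      
Gaps, from front to back: velar lacks aspirated (/kʰ/); uvular lacks plain (/q/).

/kʰ/, /q/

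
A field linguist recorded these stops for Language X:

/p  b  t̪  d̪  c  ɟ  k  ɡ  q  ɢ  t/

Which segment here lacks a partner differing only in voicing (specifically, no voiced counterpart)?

/t/

Bilabial: /p/ ~ /b/
Dental: /t̪/ ~ /d̪/
Palatal: /c/ ~ /ɟ/
Velar: /k/ ~ /ɡ/
Uvular: /q/ ~ /ɢ/
Alveolar: only /t/ (voiceless); no voiced partner.
So /t/ is the unpaired segment.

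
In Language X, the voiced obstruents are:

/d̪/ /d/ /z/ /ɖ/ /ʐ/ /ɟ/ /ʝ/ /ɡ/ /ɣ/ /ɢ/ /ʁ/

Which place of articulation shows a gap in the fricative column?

dental

place of articulation  stop      fricative
dental            d̪        —       
alveolar          d         z       
retroflex         ɖ         ʐ       
palatal           ɟ         ʝ       
velar             ɡ         ɣ       
uvular            ɢ         ʁ       
Every place of articulation has a fricative member except dental, where /ð/ would be expected.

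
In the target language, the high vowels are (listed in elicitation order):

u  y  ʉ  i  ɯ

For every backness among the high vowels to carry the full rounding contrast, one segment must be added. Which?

backness          unrounded  rounded 
front             i         y       
central           —         ʉ       
back              ɯ         u       
The central row has no unrounded member, so the gap is the central unrounded vowel /ɨ/.

/ɨ/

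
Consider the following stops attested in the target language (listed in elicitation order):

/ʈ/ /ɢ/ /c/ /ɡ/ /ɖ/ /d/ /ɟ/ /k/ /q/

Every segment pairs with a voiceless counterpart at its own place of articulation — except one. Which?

Retroflex: /ʈ/ ~ /ɖ/
Palatal: /c/ ~ /ɟ/
Velar: /k/ ~ /ɡ/
Uvular: /q/ ~ /ɢ/
Alveolar: only /d/ (voiced); no voiceless partner.
So /d/ is the unpaired segment.

/d/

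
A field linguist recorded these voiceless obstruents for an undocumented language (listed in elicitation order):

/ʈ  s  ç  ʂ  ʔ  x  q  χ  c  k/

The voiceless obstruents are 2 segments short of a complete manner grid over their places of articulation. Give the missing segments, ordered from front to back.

Stop: /ʈ/ (retroflex), /c/ (palatal), /k/ (velar), /q/ (uvular), /ʔ/ (glottal).
Fricative: /s/ (alveolar), /ʂ/ (retroflex), /ç/ (palatal), /x/ (velar), /χ/ (uvular).
Gaps, from front to back: alveolar lacks stop (/t/); glottal lacks fricative (/h/).

/t/, /h/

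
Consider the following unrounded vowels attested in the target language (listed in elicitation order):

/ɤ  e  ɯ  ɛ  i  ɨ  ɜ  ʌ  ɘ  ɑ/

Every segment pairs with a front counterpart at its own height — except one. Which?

/ɑ/

High: /i/ ~ /ɨ/ ~ /ɯ/
High-mid: /e/ ~ /ɘ/ ~ /ɤ/
Low-mid: /ɛ/ ~ /ɜ/ ~ /ʌ/
Low: only /ɑ/ (back); no front partner.
So /ɑ/ is the unpaired segment.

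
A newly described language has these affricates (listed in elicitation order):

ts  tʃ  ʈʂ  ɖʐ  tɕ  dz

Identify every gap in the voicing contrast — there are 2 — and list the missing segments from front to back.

place of articulation  voiceless  voiced  
alveolar          ts        dz      
postalveolar      tʃ        —       
retroflex         ʈʂ        ɖʐ      
alveolo-palatal   tɕ        —       
Gaps, from front to back: postalveolar lacks voiced (/dʒ/); alveolo-palatal lacks voiced (/dʑ/).

/dʒ/, /dʑ/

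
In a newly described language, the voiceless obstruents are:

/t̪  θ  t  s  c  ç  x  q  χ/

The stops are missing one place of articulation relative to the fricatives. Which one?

dental: stop /t̪/, fricative /θ/.
alveolar: stop /t/, fricative /s/.
palatal: stop /c/, fricative /ç/.
velar: stop —, fricative /x/.
uvular: stop /q/, fricative /χ/.
Every place of articulation has a stop member except velar, where /k/ would be expected.

velar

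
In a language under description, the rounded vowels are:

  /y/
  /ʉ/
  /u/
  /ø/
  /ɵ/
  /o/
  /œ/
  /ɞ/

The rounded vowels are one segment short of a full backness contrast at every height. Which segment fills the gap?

/ɔ/

Front: /y/ (high), /ø/ (high-mid), /œ/ (low-mid).
Central: /ʉ/ (high), /ɵ/ (high-mid), /ɞ/ (low-mid).
Back: /u/ (high), /o/ (high-mid).
The low-mid row has no back member, so the gap is the low-mid back rounded vowel /ɔ/.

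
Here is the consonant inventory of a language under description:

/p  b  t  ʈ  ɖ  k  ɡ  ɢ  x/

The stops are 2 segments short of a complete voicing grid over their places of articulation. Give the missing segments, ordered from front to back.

/d/, /q/

bilabial: voiceless /p/, voiced /b/.
alveolar: voiceless /t/, voiced —.
retroflex: voiceless /ʈ/, voiced /ɖ/.
velar: voiceless /k/, voiced /ɡ/.
uvular: voiceless —, voiced /ɢ/.
Gaps, from front to back: alveolar lacks voiced (/d/); uvular lacks voiceless (/q/).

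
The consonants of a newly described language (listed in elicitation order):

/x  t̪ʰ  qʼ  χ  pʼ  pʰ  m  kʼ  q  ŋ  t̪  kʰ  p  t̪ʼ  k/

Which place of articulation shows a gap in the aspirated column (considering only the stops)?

uvular

place of articulation  plain     aspirated  ejective
bilabial          p         pʰ        pʼ      
dental            t̪        t̪ʰ       t̪ʼ     
velar             k         kʰ        kʼ      
uvular            q         —         qʼ      
Every place of articulation has an aspirated member except uvular, where /qʰ/ would be expected.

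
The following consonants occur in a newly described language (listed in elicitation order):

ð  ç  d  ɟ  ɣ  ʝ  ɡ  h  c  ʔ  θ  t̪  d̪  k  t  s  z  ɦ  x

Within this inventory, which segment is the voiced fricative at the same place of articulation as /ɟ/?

/ʝ/

/ɟ/ is a voiced palatal stop.
The voiced fricative at the same place is a voiced palatal fricative — in this inventory, /ʝ/.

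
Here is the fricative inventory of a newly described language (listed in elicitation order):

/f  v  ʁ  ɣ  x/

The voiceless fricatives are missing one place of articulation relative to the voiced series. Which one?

uvular

place of articulation  voiceless  voiced  
labiodental       f         v       
velar             x         ɣ       
uvular            —         ʁ       
Every place of articulation has a voiceless member except uvular, where /χ/ would be expected.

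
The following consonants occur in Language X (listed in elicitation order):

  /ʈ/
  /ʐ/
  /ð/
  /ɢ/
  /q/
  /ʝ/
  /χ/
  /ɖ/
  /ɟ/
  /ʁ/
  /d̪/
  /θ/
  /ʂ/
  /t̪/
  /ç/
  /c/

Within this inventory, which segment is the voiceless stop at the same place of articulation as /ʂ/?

/ʈ/

/ʂ/ is a voiceless retroflex fricative.
The voiceless stop at the same place is a voiceless retroflex stop — in this inventory, /ʈ/.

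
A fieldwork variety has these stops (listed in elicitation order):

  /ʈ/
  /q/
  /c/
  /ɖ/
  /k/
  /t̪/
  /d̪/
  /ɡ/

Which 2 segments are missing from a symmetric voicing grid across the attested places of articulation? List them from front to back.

place of articulation  voiceless  voiced  
dental            t̪        d̪      
retroflex         ʈ         ɖ       
palatal           c         —       
velar             k         ɡ       
uvular            q         —       
Gaps, from front to back: palatal lacks voiced (/ɟ/); uvular lacks voiced (/ɢ/).

/ɟ/, /ɢ/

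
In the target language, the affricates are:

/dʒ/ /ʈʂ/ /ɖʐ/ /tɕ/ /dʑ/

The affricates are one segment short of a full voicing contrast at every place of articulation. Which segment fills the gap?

postalveolar: voiceless —, voiced /dʒ/.
retroflex: voiceless /ʈʂ/, voiced /ɖʐ/.
alveolo-palatal: voiceless /tɕ/, voiced /dʑ/.
The postalveolar row has no voiceless member, so the gap is the voiceless postalveolar affricate /tʃ/.

/tʃ/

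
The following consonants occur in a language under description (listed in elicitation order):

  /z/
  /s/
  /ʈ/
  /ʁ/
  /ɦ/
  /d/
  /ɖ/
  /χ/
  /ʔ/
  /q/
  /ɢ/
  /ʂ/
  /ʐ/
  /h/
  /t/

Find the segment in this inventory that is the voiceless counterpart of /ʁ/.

/ʁ/ is a voiced uvular fricative.
The voiceless counterpart is a voiceless uvular fricative — in this inventory, /χ/.

/χ/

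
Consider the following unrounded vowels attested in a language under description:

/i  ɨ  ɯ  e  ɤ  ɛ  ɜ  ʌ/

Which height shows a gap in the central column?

high-mid

Front: /i/ (high), /e/ (high-mid), /ɛ/ (low-mid).
Central: /ɨ/ (high), /ɜ/ (low-mid).
Back: /ɯ/ (high), /ɤ/ (high-mid), /ʌ/ (low-mid).
Every height has a central member except high-mid, where /ɘ/ would be expected.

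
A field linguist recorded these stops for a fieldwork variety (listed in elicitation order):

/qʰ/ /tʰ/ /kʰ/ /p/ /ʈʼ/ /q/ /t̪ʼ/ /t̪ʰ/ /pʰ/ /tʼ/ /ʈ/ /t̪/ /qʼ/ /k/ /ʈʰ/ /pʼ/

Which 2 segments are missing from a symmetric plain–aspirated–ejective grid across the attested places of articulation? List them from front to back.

place of articulation  plain     aspirated  ejective
bilabial          p         pʰ        pʼ      
dental            t̪        t̪ʰ       t̪ʼ     
alveolar          —         tʰ        tʼ      
retroflex         ʈ         ʈʰ        ʈʼ      
velar             k         kʰ        —       
uvular            q         qʰ        qʼ      
Gaps, from front to back: alveolar lacks plain (/t/); velar lacks ejective (/kʼ/).

/t/, /kʼ/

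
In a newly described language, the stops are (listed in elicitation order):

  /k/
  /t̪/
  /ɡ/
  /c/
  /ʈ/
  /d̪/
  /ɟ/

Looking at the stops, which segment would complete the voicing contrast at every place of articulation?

dental: voiceless /t̪/, voiced /d̪/.
retroflex: voiceless /ʈ/, voiced —.
palatal: voiceless /c/, voiced /ɟ/.
velar: voiceless /k/, voiced /ɡ/.
The retroflex row has no voiced member, so the gap is the voiced retroflex stop /ɖ/.

/ɖ/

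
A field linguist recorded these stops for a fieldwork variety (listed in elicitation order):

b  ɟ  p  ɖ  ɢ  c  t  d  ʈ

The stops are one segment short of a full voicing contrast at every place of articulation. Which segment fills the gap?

/q/

bilabial: voiceless /p/, voiced /b/.
alveolar: voiceless /t/, voiced /d/.
retroflex: voiceless /ʈ/, voiced /ɖ/.
palatal: voiceless /c/, voiced /ɟ/.
uvular: voiceless —, voiced /ɢ/.
The uvular row has no voiceless member, so the gap is the voiceless uvular stop /q/.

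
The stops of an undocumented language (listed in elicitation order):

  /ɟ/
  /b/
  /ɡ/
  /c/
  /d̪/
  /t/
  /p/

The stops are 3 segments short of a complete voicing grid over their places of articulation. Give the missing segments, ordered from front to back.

/t̪/, /d/, /k/

Voiceless: /p/ (bilabial), /t/ (alveolar), /c/ (palatal).
Voiced: /b/ (bilabial), /d̪/ (dental), /ɟ/ (palatal), /ɡ/ (velar).
Gaps, from front to back: dental lacks voiceless (/t̪/); alveolar lacks voiced (/d/); velar lacks voiceless (/k/).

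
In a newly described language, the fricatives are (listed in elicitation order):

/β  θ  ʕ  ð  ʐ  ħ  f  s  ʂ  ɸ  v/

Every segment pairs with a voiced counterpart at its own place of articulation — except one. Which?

Bilabial: /ɸ/ ~ /β/
Labiodental: /f/ ~ /v/
Dental: /θ/ ~ /ð/
Retroflex: /ʂ/ ~ /ʐ/
Pharyngeal: /ħ/ ~ /ʕ/
Alveolar: only /s/ (voiceless); no voiced partner.
So /s/ is the unpaired segment.

/s/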